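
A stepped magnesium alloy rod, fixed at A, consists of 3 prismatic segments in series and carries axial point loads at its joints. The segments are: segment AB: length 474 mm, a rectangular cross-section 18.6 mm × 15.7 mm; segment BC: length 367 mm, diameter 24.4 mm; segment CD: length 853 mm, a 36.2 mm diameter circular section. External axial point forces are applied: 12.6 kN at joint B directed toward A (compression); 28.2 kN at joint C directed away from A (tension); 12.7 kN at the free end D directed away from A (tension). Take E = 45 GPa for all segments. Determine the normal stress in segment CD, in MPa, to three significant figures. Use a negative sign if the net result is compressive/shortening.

Internal axial forces (sectioning from the free end, tension +): N_CD = 12.7 kN, N_BC = 40.9 kN, N_AB = 28.3 kN.
A_CD = 1029 mm².
σ_CD = N_CD/A_CD = 12700/1029 = 12.34 MPa.

12.3 MPa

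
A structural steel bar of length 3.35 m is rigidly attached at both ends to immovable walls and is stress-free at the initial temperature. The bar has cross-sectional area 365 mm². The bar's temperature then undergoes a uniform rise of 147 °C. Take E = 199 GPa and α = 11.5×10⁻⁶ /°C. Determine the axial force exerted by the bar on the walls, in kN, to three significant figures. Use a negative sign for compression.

-123 kN

Free thermal expansion αLΔT = 11.5e-6 · 3350 · 147 = 5.663 mm.
The walls impose strain ε = −(5.663)/3350 = -1.6905e-03; σ = Eε = 199000 · -1.6905e-03 = -336.4 MPa.
Wall reaction R = σ·A = -336.4·365 = -122800 N = -122.8 kN.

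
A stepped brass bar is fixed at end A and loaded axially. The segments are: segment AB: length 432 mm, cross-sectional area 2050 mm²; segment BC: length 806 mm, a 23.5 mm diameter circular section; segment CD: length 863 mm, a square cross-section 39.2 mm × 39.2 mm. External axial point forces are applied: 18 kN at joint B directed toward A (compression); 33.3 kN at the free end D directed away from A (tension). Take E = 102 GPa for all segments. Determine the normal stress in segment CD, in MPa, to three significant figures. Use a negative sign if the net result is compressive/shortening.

21.7 MPa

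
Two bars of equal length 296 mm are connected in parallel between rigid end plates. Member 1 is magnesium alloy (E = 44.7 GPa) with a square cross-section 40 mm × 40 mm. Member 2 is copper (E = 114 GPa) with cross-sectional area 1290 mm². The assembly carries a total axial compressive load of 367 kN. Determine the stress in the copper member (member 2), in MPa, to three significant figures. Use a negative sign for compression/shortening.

A_1 = 1600 mm².
Equal strain + equilibrium ⇒ each member carries load in proportion to AE: A₁E₁ = 71520000 N, A₂E₂ = 147100000 N, ΣAE = 218600000 N.
σ₂ = P·E₂/ΣAE = -367000·114000/218600000 = -191.4 MPa.

-191 MPa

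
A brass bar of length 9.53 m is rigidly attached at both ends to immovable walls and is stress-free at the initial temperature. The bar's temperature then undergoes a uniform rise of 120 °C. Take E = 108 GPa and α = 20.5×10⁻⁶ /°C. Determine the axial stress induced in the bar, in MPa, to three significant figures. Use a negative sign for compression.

-266 MPa

Free thermal expansion αLΔT = 20.5e-6 · 9530 · 120 = 23.44 mm.
The walls impose strain ε = −(23.44)/9530 = -2.4600e-03; σ = Eε = 108000 · -2.4600e-03 = -265.7 MPa.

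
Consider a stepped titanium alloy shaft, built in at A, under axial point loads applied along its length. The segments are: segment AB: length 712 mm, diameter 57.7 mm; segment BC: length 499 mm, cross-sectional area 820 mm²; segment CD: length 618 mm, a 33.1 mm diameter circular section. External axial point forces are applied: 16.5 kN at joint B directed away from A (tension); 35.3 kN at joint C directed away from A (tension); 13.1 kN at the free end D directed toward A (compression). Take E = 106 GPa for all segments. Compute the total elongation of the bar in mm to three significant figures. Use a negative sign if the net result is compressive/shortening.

Internal axial forces (sectioning from the free end, tension +): N_CD = -13.1 kN, N_BC = 22.2 kN, N_AB = 38.7 kN.
A_AB = 2615 mm².
A_CD = 860.5 mm².
δ_AB = 38700·712/(2615·106000) = 0.09941 mm
δ_BC = 22200·499/(820·106000) = 0.1274 mm
δ_CD = -13100·618/(860.5·106000) = -0.08876 mm
δ = Σδ_i = 0.1381 mm.

0.138 mm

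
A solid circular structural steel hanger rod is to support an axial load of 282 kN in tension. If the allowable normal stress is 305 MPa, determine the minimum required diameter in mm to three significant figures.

Required area A ≥ P/σ_allow = 282000/305 = 924.6 mm².
For a solid circular section, d ≥ √(4A/π) = 34.31 mm.

34.3 mm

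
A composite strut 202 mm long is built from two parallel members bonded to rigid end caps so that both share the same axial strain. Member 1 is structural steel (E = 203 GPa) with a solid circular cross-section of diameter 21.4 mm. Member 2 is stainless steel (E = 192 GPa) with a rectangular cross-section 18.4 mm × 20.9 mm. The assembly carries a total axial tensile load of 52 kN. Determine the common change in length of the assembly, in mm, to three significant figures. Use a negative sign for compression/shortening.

A_1 = 359.7 mm².
A_2 = 384.6 mm².
Equal strain + equilibrium ⇒ each member carries load in proportion to AE: A₁E₁ = 73020000 N, A₂E₂ = 73840000 N, ΣAE = 146900000 N.
δ = PL/ΣAE = 52000·202/146900000 = 0.07153 mm.

0.0715 mm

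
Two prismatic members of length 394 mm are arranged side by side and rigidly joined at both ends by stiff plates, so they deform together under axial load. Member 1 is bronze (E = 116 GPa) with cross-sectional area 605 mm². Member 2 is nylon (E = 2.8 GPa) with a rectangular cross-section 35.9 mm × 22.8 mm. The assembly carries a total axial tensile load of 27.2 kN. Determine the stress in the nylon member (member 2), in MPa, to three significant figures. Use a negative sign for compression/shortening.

1.05 MPa

A_2 = 818.5 mm².
Equal strain + equilibrium ⇒ each member carries load in proportion to AE: A₁E₁ = 70180000 N, A₂E₂ = 2292000 N, ΣAE = 72470000 N.
σ₂ = P·E₂/ΣAE = 27200·2800/72470000 = 1.051 MPa.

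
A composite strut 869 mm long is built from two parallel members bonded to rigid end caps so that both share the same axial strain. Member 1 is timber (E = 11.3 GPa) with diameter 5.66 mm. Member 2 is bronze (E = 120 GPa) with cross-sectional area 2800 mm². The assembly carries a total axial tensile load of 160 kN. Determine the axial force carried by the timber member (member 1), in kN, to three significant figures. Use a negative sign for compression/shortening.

A_1 = 25.16 mm².
Equal strain + equilibrium ⇒ each member carries load in proportion to AE: A₁E₁ = 284300 N, A₂E₂ = 336000000 N, ΣAE = 336300000 N.
F₁ = P·A₁E₁/ΣAE = 160000·284300/336300000 = 135.3 N.

0.135 kN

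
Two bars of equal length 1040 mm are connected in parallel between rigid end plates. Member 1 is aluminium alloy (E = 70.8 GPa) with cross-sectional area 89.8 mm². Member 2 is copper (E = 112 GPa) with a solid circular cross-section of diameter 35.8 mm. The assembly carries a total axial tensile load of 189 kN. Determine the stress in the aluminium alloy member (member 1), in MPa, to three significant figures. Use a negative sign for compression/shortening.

112 MPa

A_2 = 1007 mm².
Equal strain + equilibrium ⇒ each member carries load in proportion to AE: A₁E₁ = 6358000 N, A₂E₂ = 112700000 N, ΣAE = 119100000 N.
σ₁ = P·E₁/ΣAE = 189000·70800/119100000 = 112.4 MPa.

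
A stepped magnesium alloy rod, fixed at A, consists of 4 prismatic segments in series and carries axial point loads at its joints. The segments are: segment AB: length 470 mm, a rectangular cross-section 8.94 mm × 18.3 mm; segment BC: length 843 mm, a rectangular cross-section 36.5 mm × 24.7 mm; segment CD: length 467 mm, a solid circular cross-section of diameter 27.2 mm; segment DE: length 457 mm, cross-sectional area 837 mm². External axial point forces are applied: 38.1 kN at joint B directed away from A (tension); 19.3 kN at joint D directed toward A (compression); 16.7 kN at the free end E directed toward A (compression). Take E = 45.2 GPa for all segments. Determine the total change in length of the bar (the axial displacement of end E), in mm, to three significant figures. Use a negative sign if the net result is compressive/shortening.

Internal axial forces (sectioning from the free end, tension +): N_DE = -16.7 kN, N_CD = -36 kN, N_BC = -36 kN, N_AB = 2.1 kN.
A_AB = 163.6 mm².
A_BC = 901.5 mm².
A_CD = 581.1 mm².
δ_AB = 2100·470/(163.6·45200) = 0.1335 mm
δ_BC = -36000·843/(901.5·45200) = -0.7447 mm
δ_CD = -36000·467/(581.1·45200) = -0.6401 mm
δ_DE = -16700·457/(837·45200) = -0.2017 mm
δ = Σδ_i = -1.453 mm.

-1.45 mm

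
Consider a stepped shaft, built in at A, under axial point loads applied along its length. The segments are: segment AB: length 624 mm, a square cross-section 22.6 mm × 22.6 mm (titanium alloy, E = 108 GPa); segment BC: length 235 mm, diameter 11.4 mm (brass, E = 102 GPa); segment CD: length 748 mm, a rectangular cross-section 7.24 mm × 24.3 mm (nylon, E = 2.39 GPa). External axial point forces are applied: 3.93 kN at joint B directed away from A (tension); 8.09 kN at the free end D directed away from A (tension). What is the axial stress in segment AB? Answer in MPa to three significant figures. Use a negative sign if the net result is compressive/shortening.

23.5 MPa

Internal axial forces (sectioning from the free end, tension +): N_CD = 8.09 kN, N_BC = 8.09 kN, N_AB = 12.02 kN.
A_AB = 510.8 mm².
σ_AB = N_AB/A_AB = 12020/510.8 = 23.53 MPa.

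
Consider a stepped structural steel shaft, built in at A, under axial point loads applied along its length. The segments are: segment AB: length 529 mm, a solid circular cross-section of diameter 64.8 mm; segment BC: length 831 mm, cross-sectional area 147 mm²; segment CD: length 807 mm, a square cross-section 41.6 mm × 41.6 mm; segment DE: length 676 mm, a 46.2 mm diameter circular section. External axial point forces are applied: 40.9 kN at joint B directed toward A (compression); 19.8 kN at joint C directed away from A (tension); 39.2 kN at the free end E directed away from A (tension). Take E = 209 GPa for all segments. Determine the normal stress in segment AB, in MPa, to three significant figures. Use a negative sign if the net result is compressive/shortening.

Internal axial forces (sectioning from the free end, tension +): N_DE = 39.2 kN, N_CD = 39.2 kN, N_BC = 59 kN, N_AB = 18.1 kN.
A_AB = 3298 mm².
σ_AB = N_AB/A_AB = 18100/3298 = 5.488 MPa.

5.49 MPa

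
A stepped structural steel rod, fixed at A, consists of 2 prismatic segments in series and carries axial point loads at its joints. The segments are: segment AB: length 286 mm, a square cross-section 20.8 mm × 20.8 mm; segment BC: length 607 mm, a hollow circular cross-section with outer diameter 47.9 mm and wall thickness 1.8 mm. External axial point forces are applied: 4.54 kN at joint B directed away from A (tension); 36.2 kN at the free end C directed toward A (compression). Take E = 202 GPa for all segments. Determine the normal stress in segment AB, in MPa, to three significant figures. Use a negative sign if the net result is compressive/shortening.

Internal axial forces (sectioning from the free end, tension +): N_BC = -36.2 kN, N_AB = -31.66 kN.
A_AB = 432.6 mm².
σ_AB = N_AB/A_AB = -31660/432.6 = -73.18 MPa.

-73.2 MPa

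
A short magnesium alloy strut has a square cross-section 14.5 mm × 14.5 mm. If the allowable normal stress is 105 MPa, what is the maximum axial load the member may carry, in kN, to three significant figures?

A = 210.2 mm².
P_max = σ_allow · A = 105 · 210.2 = 22080 N = 22.08 kN.

22.1 kN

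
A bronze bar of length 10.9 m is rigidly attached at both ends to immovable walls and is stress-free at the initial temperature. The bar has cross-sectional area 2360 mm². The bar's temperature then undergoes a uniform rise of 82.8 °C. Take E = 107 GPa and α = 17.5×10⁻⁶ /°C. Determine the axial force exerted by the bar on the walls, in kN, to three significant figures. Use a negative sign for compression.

Free thermal expansion αLΔT = 17.5e-6 · 10900 · 82.8 = 15.79 mm.
The walls impose strain ε = −(15.79)/10900 = -1.4490e-03; σ = Eε = 107000 · -1.4490e-03 = -155 MPa.
Wall reaction R = σ·A = -155·2360 = -365900 N = -365.9 kN.

-366 kN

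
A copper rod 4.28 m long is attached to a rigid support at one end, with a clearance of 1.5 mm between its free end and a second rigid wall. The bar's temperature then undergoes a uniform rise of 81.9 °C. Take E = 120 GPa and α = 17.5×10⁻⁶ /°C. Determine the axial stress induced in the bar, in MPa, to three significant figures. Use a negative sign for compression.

Free thermal expansion αLΔT = 17.5e-6 · 4280 · 81.9 = 6.134 mm.
The walls engage after the gap closes; constrained expansion = 6.134 − 1.5 = 4.634 mm.
The walls impose strain ε = −(4.634)/4280 = -1.0828e-03; σ = Eε = 120000 · -1.0828e-03 = -129.9 MPa.

-130 MPa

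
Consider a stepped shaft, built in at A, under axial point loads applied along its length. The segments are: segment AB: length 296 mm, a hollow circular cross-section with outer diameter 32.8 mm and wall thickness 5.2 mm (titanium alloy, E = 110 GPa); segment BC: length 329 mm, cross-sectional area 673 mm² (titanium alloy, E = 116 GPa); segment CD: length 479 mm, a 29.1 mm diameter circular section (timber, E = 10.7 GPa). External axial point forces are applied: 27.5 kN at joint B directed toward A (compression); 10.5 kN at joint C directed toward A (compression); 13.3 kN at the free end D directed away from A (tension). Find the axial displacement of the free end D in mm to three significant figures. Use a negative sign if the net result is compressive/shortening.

0.760 mm

Internal axial forces (sectioning from the free end, tension +): N_CD = 13.3 kN, N_BC = 2.8 kN, N_AB = -24.7 kN.
A_AB = 450.9 mm².
A_CD = 665.1 mm².
δ_AB = -24700·296/(450.9·110000) = -0.1474 mm
δ_BC = 2800·329/(673·116000) = 0.0118 mm
δ_CD = 13300·479/(665.1·10700) = 0.8952 mm
δ = Σδ_i = 0.7596 mm.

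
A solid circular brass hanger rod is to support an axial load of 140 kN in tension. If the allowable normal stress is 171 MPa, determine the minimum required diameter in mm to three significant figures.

Required area A ≥ P/σ_allow = 140000/171 = 818.7 mm².
For a solid circular section, d ≥ √(4A/π) = 32.29 mm.

32.3 mm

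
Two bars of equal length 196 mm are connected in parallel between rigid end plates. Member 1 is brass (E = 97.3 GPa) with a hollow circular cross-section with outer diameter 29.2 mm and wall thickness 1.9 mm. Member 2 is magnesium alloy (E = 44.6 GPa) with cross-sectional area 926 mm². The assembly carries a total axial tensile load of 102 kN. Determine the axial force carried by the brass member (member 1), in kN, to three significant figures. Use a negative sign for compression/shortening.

28.3 kN

A_1 = 163 mm².
Equal strain + equilibrium ⇒ each member carries load in proportion to AE: A₁E₁ = 15860000 N, A₂E₂ = 41300000 N, ΣAE = 57160000 N.
F₁ = P·A₁E₁/ΣAE = 102000·15860000/57160000 = 28300 N.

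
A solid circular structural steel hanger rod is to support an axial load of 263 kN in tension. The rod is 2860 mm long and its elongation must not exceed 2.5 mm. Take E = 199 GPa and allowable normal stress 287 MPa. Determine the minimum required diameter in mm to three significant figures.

43.9 mm

Required area A ≥ P/σ_allow = 263000/287 = 916.4 mm².
For a solid circular section, d ≥ √(4A/π) = 34.16 mm.
Elongation limit: A ≥ PL/(Eδ_allow) = 263000·2860/(199000·2.5) = 1512 mm² ⇒ d ≥ 43.88 mm.
The elongation limit governs.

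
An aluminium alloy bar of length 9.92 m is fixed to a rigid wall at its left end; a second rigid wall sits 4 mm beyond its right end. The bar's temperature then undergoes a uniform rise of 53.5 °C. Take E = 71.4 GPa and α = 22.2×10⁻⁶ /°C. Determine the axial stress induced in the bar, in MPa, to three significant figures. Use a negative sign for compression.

-56.0 MPa

Free thermal expansion αLΔT = 22.2e-6 · 9920 · 53.5 = 11.78 mm.
The walls engage after the gap closes; constrained expansion = 11.78 − 4 = 7.782 mm.
The walls impose strain ε = −(7.782)/9920 = -7.8447e-04; σ = Eε = 71400 · -7.8447e-04 = -56.01 MPa.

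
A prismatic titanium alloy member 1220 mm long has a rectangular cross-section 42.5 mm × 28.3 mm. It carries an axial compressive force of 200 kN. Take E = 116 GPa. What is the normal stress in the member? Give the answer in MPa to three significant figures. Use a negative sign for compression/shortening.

-166 MPa

A = 1203 mm².
σ = N/A = -200000/1203 = -166.3 MPa.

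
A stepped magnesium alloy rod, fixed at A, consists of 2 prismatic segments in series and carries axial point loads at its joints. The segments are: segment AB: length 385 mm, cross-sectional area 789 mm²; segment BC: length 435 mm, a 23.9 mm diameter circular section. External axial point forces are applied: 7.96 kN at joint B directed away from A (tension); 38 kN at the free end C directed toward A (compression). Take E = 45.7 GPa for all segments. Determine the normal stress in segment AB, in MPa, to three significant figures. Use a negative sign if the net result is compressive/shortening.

-38.1 MPa

Internal axial forces (sectioning from the free end, tension +): N_BC = -38 kN, N_AB = -30.04 kN.
σ_AB = N_AB/A_AB = -30040/789 = -38.07 MPa.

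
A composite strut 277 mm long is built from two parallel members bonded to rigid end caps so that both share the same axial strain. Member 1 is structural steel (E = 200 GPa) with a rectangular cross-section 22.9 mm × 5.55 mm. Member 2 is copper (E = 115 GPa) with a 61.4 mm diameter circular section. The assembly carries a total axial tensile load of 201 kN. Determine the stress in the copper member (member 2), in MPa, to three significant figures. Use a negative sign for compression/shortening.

63.2 MPa

A_1 = 127.1 mm².
A_2 = 2961 mm².
Equal strain + equilibrium ⇒ each member carries load in proportion to AE: A₁E₁ = 25420000 N, A₂E₂ = 340500000 N, ΣAE = 365900000 N.
σ₂ = P·E₂/ΣAE = 201000·115000/365900000 = 63.17 MPa.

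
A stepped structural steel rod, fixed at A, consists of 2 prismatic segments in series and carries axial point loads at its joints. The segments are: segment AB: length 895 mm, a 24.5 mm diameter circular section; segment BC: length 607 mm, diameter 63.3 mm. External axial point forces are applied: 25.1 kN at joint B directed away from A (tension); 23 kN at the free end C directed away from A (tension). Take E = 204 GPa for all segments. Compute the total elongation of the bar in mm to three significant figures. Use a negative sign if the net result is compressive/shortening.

Internal axial forces (sectioning from the free end, tension +): N_BC = 23 kN, N_AB = 48.1 kN.
A_AB = 471.4 mm².
A_BC = 3147 mm².
δ_AB = 48100·895/(471.4·204000) = 0.4476 mm
δ_BC = 23000·607/(3147·204000) = 0.02175 mm
δ = Σδ_i = 0.4694 mm.

0.469 mm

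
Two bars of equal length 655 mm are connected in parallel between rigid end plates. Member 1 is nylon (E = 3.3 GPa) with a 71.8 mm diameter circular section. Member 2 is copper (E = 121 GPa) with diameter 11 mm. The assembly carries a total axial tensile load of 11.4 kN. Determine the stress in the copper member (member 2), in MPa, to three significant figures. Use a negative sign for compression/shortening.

55.5 MPa

A_1 = 4049 mm².
A_2 = 95.03 mm².
Equal strain + equilibrium ⇒ each member carries load in proportion to AE: A₁E₁ = 13360000 N, A₂E₂ = 11500000 N, ΣAE = 24860000 N.
σ₂ = P·E₂/ΣAE = 11400·121000/24860000 = 55.49 MPa.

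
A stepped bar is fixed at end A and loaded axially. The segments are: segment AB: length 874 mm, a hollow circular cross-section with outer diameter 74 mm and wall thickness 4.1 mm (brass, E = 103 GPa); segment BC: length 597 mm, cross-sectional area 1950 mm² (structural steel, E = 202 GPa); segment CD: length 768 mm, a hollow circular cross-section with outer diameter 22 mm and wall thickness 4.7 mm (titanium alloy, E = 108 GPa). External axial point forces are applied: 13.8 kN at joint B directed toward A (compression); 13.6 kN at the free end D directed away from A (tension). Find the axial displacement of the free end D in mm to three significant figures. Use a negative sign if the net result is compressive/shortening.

0.397 mm

Internal axial forces (sectioning from the free end, tension +): N_CD = 13.6 kN, N_BC = 13.6 kN, N_AB = -0.2 kN.
A_AB = 900.3 mm².
A_CD = 255.4 mm².
δ_AB = -200·874/(900.3·103000) = -0.001885 mm
δ_BC = 13600·597/(1950·202000) = 0.02061 mm
δ_CD = 13600·768/(255.4·108000) = 0.3786 mm
δ = Σδ_i = 0.3973 mm.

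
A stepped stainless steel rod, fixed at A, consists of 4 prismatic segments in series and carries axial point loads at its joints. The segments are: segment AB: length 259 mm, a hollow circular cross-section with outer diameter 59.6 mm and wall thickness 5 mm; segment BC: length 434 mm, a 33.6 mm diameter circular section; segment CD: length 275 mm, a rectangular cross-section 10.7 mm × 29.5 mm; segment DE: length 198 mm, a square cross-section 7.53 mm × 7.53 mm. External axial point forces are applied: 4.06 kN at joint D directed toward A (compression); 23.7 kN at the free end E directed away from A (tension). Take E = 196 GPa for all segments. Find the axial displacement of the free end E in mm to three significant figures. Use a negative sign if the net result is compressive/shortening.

0.589 mm

Internal axial forces (sectioning from the free end, tension +): N_DE = 23.7 kN, N_CD = 19.64 kN, N_BC = 19.64 kN, N_AB = 19.64 kN.
A_AB = 857.7 mm².
A_BC = 886.7 mm².
A_CD = 315.6 mm².
A_DE = 56.7 mm².
δ_AB = 19640·259/(857.7·196000) = 0.03026 mm
δ_BC = 19640·434/(886.7·196000) = 0.04905 mm
δ_CD = 19640·275/(315.6·196000) = 0.0873 mm
δ_DE = 23700·198/(56.7·196000) = 0.4222 mm
δ = Σδ_i = 0.5889 mm.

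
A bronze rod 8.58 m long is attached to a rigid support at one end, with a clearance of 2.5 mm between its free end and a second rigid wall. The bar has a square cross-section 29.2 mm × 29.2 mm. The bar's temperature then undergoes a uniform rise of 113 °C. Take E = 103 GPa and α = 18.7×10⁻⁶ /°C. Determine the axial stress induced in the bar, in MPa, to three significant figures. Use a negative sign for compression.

Free thermal expansion αLΔT = 18.7e-6 · 8580 · 113 = 18.13 mm.
The walls engage after the gap closes; constrained expansion = 18.13 − 2.5 = 15.63 mm.
The walls impose strain ε = −(15.63)/8580 = -1.8217e-03; σ = Eε = 103000 · -1.8217e-03 = -187.6 MPa.

-188 MPa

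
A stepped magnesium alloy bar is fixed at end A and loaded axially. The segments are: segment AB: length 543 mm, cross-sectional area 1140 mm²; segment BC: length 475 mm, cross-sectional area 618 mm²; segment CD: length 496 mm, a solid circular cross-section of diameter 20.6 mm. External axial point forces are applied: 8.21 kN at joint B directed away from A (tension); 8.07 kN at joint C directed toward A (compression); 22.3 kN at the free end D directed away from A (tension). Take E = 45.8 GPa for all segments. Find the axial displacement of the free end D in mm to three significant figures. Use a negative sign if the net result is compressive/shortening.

1.20 mm

Internal axial forces (sectioning from the free end, tension +): N_CD = 22.3 kN, N_BC = 14.23 kN, N_AB = 22.44 kN.
A_CD = 333.3 mm².
δ_AB = 22440·543/(1140·45800) = 0.2334 mm
δ_BC = 14230·475/(618·45800) = 0.2388 mm
δ_CD = 22300·496/(333.3·45800) = 0.7246 mm
δ = Σδ_i = 1.197 mm.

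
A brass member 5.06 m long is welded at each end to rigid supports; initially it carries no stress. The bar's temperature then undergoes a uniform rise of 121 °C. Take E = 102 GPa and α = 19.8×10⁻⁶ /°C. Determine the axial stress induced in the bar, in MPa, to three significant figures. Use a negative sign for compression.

Free thermal expansion αLΔT = 19.8e-6 · 5060 · 121 = 12.12 mm.
The walls impose strain ε = −(12.12)/5060 = -2.3958e-03; σ = Eε = 102000 · -2.3958e-03 = -244.4 MPa.

-244 MPa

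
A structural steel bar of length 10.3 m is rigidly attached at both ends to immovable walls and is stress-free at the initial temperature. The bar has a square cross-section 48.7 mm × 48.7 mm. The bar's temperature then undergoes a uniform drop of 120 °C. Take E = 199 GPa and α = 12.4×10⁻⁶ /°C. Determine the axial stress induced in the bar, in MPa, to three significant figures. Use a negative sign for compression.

Free thermal expansion αLΔT = 12.4e-6 · 10300 · -120 = -15.33 mm.
The walls impose strain ε = −(-15.33)/10300 = 1.4880e-03; σ = Eε = 199000 · 1.4880e-03 = 296.1 MPa.

296 MPa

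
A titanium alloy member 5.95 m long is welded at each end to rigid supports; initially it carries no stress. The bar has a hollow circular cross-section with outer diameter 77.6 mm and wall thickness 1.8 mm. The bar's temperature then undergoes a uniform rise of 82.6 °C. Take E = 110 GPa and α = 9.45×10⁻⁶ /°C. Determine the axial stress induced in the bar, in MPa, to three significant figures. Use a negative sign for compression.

Free thermal expansion αLΔT = 9.45e-6 · 5950 · 82.6 = 4.644 mm.
The walls impose strain ε = −(4.644)/5950 = -7.8057e-04; σ = Eε = 110000 · -7.8057e-04 = -85.86 MPa.

-85.9 MPa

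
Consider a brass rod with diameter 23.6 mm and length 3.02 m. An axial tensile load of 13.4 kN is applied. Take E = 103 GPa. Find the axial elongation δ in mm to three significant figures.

0.898 mm

A = 437.4 mm².
δ_mech = NL/(AE) = 13400·3020/(437.4·103000) = 0.8982 mm.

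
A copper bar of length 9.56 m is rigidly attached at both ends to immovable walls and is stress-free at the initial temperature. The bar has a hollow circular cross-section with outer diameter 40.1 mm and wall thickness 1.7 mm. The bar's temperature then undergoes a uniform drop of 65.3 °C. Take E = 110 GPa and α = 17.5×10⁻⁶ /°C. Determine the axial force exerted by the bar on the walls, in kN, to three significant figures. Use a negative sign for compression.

Free thermal expansion αLΔT = 17.5e-6 · 9560 · -65.3 = -10.92 mm.
The walls impose strain ε = −(-10.92)/9560 = 1.1427e-03; σ = Eε = 110000 · 1.1427e-03 = 125.7 MPa.
Wall reaction R = σ·A = 125.7·205.1 = 25780 N = 25.78 kN.

25.8 kN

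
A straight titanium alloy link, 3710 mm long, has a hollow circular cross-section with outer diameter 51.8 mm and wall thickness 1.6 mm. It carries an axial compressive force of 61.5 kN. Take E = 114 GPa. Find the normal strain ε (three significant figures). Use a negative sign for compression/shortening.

-0.00214

A = 252.3 mm².
σ = N/A = -243.7 MPa; ε = σ/E = -243.7/114000 = -2.138e-03.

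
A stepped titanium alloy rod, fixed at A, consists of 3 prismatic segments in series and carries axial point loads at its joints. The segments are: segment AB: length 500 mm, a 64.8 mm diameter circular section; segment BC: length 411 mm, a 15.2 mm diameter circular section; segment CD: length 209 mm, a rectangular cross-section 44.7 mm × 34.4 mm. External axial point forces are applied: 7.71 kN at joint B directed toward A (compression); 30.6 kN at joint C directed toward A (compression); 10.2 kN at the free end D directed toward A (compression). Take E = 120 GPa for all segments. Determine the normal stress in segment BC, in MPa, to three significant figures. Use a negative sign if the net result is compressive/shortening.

-225 MPa

Internal axial forces (sectioning from the free end, tension +): N_CD = -10.2 kN, N_BC = -40.8 kN, N_AB = -48.51 kN.
A_BC = 181.5 mm².
σ_BC = N_BC/A_BC = -40800/181.5 = -224.8 MPa.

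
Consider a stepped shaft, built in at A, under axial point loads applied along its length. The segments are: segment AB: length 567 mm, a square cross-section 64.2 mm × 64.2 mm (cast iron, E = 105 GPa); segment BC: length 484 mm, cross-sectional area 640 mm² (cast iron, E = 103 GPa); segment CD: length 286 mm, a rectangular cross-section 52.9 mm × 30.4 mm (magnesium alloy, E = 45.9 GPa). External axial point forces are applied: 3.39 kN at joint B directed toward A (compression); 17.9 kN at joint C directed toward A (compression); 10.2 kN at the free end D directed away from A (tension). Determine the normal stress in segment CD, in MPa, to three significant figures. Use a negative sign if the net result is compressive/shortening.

Internal axial forces (sectioning from the free end, tension +): N_CD = 10.2 kN, N_BC = -7.7 kN, N_AB = -11.09 kN.
A_CD = 1608 mm².
σ_CD = N_CD/A_CD = 10200/1608 = 6.343 MPa.

6.34 MPa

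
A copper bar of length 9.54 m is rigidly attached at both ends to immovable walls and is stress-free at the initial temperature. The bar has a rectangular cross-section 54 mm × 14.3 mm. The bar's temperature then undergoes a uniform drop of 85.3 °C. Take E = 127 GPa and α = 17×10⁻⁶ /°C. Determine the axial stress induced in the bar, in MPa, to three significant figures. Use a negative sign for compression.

Free thermal expansion αLΔT = 17e-6 · 9540 · -85.3 = -13.83 mm.
The walls impose strain ε = −(-13.83)/9540 = 1.4501e-03; σ = Eε = 127000 · 1.4501e-03 = 184.2 MPa.

184 MPa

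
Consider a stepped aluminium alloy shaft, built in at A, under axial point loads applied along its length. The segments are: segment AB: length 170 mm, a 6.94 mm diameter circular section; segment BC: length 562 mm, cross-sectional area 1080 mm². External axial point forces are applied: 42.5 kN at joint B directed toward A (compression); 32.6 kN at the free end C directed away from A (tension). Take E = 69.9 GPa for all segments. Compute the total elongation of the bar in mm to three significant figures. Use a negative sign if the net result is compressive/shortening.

Internal axial forces (sectioning from the free end, tension +): N_BC = 32.6 kN, N_AB = -9.9 kN.
A_AB = 37.83 mm².
δ_AB = -9900·170/(37.83·69900) = -0.6365 mm
δ_BC = 32600·562/(1080·69900) = 0.2427 mm
δ = Σδ_i = -0.3938 mm.

-0.394 mm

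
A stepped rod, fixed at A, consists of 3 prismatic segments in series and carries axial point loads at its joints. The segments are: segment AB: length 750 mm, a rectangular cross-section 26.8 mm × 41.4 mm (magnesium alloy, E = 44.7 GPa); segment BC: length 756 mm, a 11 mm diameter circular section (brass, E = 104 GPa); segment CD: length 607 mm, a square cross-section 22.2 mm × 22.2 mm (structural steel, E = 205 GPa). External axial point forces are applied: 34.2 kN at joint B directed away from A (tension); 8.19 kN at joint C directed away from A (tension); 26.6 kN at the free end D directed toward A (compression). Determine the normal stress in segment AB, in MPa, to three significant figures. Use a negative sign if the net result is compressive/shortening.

Internal axial forces (sectioning from the free end, tension +): N_CD = -26.6 kN, N_BC = -18.41 kN, N_AB = 15.79 kN.
A_AB = 1110 mm².
σ_AB = N_AB/A_AB = 15790/1110 = 14.23 MPa.

14.2 MPa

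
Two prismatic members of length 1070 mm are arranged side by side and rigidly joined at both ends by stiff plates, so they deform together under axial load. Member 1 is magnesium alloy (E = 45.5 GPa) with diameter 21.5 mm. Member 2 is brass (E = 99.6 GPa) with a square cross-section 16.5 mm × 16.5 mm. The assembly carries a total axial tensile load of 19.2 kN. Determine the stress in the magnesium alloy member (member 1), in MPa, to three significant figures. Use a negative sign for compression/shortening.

A_1 = 363.1 mm².
A_2 = 272.2 mm².
Equal strain + equilibrium ⇒ each member carries load in proportion to AE: A₁E₁ = 16520000 N, A₂E₂ = 27120000 N, ΣAE = 43630000 N.
σ₁ = P·E₁/ΣAE = 19200·45500/43630000 = 20.02 MPa.

20.0 MPa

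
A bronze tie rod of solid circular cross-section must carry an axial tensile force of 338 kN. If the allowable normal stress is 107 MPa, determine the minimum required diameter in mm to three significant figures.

Required area A ≥ P/σ_allow = 338000/107 = 3159 mm².
For a solid circular section, d ≥ √(4A/π) = 63.42 mm.

63.4 mm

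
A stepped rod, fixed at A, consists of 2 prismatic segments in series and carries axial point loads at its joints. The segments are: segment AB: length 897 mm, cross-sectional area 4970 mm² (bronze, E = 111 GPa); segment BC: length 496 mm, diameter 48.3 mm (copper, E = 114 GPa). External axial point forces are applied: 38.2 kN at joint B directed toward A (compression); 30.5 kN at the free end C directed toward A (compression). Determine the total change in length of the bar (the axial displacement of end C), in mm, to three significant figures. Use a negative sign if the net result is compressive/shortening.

Internal axial forces (sectioning from the free end, tension +): N_BC = -30.5 kN, N_AB = -68.7 kN.
A_BC = 1832 mm².
δ_AB = -68700·897/(4970·111000) = -0.1117 mm
δ_BC = -30500·496/(1832·114000) = -0.07243 mm
δ = Σδ_i = -0.1841 mm.

-0.184 mm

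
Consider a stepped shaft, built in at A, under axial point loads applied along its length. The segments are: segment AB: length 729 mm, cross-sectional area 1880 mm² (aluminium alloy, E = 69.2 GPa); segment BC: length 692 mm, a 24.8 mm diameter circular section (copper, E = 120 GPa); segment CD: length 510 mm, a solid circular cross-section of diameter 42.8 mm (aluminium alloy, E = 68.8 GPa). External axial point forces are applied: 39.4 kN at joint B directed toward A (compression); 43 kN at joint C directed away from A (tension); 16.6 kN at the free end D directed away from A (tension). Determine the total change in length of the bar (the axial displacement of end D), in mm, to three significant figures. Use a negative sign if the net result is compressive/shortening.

0.910 mm

Internal axial forces (sectioning from the free end, tension +): N_CD = 16.6 kN, N_BC = 59.6 kN, N_AB = 20.2 kN.
A_BC = 483.1 mm².
A_CD = 1439 mm².
δ_AB = 20200·729/(1880·69200) = 0.1132 mm
δ_BC = 59600·692/(483.1·120000) = 0.7115 mm
δ_CD = 16600·510/(1439·68800) = 0.08553 mm
δ = Σδ_i = 0.9102 mm.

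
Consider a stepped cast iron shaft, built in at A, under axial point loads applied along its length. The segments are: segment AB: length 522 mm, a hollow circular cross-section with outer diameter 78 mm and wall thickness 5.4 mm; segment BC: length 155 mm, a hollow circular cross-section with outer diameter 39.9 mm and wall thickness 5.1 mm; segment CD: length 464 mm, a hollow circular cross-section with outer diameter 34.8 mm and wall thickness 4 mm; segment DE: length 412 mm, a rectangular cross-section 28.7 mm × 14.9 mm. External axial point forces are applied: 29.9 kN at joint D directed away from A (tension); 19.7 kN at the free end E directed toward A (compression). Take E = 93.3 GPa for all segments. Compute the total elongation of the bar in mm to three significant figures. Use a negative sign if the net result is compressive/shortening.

0.00436 mm

Internal axial forces (sectioning from the free end, tension +): N_DE = -19.7 kN, N_CD = 10.2 kN, N_BC = 10.2 kN, N_AB = 10.2 kN.
A_AB = 1232 mm².
A_BC = 557.6 mm².
A_CD = 387 mm².
A_DE = 427.6 mm².
δ_AB = 10200·522/(1232·93300) = 0.04633 mm
δ_BC = 10200·155/(557.6·93300) = 0.03039 mm
δ_CD = 10200·464/(387·93300) = 0.1311 mm
δ_DE = -19700·412/(427.6·93300) = -0.2034 mm
δ = Σδ_i = 0.004359 mm.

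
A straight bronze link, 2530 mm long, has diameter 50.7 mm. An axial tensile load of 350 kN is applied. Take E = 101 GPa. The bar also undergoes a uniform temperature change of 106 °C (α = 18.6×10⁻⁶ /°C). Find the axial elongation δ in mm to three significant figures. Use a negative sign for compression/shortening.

9.33 mm

A = 2019 mm².
δ_mech = NL/(AE) = 350000·2530/(2019·101000) = 4.343 mm.
δ_thermal = αLΔT = 18.6e-6·2530·106 = 4.988 mm.
δ = δ_mech + δ_thermal = 9.331 mm.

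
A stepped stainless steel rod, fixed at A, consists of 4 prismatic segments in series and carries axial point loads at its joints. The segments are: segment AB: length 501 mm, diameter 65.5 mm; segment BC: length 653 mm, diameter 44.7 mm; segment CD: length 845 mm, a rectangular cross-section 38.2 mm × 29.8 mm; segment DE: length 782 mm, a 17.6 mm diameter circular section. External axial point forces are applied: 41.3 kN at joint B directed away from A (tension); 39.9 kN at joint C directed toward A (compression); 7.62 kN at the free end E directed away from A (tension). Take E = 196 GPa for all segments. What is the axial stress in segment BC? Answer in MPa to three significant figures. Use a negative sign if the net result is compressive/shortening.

-20.6 MPa

Internal axial forces (sectioning from the free end, tension +): N_DE = 7.62 kN, N_CD = 7.62 kN, N_BC = -32.28 kN, N_AB = 9.02 kN.
A_BC = 1569 mm².
σ_BC = N_BC/A_BC = -32280/1569 = -20.57 MPa.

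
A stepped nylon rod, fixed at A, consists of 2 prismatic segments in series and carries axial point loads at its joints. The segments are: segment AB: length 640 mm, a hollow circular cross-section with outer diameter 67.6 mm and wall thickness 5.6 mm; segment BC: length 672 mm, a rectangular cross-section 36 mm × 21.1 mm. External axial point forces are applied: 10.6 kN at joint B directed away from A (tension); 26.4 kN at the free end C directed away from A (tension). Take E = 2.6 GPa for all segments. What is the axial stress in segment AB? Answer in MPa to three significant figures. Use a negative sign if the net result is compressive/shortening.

Internal axial forces (sectioning from the free end, tension +): N_BC = 26.4 kN, N_AB = 37 kN.
A_AB = 1091 mm².
σ_AB = N_AB/A_AB = 37000/1091 = 33.92 MPa.

33.9 MPa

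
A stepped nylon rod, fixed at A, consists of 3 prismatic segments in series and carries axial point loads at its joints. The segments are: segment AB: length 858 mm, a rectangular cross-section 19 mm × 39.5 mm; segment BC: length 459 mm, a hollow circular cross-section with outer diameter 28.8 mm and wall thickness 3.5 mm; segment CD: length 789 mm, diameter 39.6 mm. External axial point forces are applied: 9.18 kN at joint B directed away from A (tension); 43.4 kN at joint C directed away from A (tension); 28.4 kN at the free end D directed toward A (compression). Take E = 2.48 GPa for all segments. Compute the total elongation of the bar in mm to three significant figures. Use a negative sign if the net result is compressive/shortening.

13.8 mm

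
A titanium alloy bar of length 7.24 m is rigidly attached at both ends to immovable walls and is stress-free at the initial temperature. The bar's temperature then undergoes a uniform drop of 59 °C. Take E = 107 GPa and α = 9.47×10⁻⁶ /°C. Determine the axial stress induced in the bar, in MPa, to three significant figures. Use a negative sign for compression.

Free thermal expansion αLΔT = 9.47e-6 · 7240 · -59 = -4.045 mm.
The walls impose strain ε = −(-4.045)/7240 = 5.5873e-04; σ = Eε = 107000 · 5.5873e-04 = 59.78 MPa.

59.8 MPa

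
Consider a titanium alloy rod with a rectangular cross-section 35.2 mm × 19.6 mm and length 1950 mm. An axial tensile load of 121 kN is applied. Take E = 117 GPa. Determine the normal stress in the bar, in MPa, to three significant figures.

A = 689.9 mm².
σ = N/A = 121000/689.9 = 175.4 MPa.

175 MPa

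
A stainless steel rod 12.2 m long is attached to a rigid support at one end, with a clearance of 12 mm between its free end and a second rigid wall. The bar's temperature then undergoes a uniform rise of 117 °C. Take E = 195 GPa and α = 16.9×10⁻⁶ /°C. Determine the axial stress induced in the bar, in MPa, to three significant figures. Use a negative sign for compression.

-194 MPa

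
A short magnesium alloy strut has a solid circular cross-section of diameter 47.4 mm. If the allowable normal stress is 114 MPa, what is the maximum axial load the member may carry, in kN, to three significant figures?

A = 1765 mm².
P_max = σ_allow · A = 114 · 1765 = 201200 N = 201.2 kN.

201 kN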